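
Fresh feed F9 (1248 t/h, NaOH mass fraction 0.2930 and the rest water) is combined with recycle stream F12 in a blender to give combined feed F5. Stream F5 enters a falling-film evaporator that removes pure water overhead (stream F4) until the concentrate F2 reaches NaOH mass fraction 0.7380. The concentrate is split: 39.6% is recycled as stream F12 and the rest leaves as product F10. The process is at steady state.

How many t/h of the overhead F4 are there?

752.5 t/h

Overall NaOH balance (none leaves overhead): NaOH in fresh feed = NaOH in product, i.e. 1248×0.293 = (1−0.396)·F2·0.738.
F2 = 365.66/(0.738×0.604) = 820.33 t/h.
Recycle F12 = 0.396×820.33 = 324.85 t/h.
Combined feed F5 = 1248 + 324.85 = 1572.9 t/h.
Overhead F4 = F5 − F2 = 1572.9 − 820.33 = 752.52 t/h.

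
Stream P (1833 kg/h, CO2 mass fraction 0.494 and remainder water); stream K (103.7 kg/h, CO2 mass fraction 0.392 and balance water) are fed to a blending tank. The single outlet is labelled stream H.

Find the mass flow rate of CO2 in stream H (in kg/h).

CO2 out = CO2 in = 1833×0.494 + 103.7×0.392 = 946.15 kg/h.

946.2 kg/h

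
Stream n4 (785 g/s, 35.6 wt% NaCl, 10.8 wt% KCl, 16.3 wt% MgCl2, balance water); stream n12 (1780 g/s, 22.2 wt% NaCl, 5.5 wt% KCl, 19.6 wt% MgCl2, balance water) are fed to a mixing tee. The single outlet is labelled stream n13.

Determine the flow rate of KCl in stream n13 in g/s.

KCl out = KCl in = 785×0.108 + 1780×0.055 = 182.68 g/s.

182.7 g/s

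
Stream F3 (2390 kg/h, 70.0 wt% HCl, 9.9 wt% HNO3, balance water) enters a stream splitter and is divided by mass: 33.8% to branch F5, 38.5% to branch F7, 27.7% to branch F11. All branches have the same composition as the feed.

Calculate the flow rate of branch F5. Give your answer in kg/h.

Branch F5 flow = 0.338×2390 = 807.82 kg/h.

807.8 kg/h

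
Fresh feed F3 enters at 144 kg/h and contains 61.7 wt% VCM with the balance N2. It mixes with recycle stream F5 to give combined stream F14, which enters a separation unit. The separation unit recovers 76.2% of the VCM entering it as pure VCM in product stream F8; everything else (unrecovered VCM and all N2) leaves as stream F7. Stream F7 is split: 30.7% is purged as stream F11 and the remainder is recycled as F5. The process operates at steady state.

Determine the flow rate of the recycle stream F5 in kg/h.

142 kg/h

N2 enters only via F3 and leaves only via the purge: 144×0.383 = 0.307×(N2 in F7), and the separation unit passes all N2, so N2 in F14 = N2 in F7 = 179.65 kg/h.
VCM in F14: m_A = 144×0.617 + (1−0.307)·(1−0.762)·m_A, so m_A = 88.848/0.8351 = 106.4 kg/h.
F7 = (1−0.762)×106.4 + 179.65 = 204.97 kg/h.
Recycle F5 = (1−0.307)×204.97 = 142.04 kg/h.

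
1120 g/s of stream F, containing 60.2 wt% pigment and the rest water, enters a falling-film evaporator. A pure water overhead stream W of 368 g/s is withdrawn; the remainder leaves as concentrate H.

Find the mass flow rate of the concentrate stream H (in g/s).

752 g/s

Concentrate = 1120 − 368 = 752 g/s.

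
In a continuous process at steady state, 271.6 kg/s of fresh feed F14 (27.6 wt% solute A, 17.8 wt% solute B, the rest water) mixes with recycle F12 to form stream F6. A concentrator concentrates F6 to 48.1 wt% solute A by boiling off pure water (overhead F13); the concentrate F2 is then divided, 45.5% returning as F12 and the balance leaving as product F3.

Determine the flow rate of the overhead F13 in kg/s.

Overall solute A balance (none leaves overhead): solute A in fresh feed = solute A in product, i.e. 271.6×0.276 = (1−0.455)·F2·0.481.
F2 = 74.962/(0.481×0.545) = 285.95 kg/s.
Recycle F12 = 0.455×285.95 = 130.11 kg/s.
Combined feed F6 = 271.6 + 130.11 = 401.71 kg/s.
Overhead F13 = F6 − F2 = 401.71 − 285.95 = 115.75 kg/s.

115.8 kg/s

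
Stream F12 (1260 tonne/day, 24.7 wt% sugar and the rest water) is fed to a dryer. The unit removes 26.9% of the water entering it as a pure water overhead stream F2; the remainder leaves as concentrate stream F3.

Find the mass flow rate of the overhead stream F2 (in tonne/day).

water entering = 1260×0.753 = 948.78 tonne/day; overhead removed = 0.269×948.78 = 255.22 tonne/day.

255.2 tonne/day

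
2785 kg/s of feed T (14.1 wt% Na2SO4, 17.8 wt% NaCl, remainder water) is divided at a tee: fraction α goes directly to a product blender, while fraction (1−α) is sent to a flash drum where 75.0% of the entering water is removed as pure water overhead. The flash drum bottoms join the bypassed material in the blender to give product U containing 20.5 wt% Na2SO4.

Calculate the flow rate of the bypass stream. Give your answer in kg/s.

All 2785×0.141 = 392.68 kg/s of Na2SO4 reaches U, so U = 392.68/0.205 = 1915.5 kg/s and vapour = 869.46 kg/s.
The evaporator receives (1−α)·2785 of feed at 0.681 water and removes 0.750 of that water:
0.750×0.681×(1−α)×2785 = 869.46
(1−α) = 869.46/1422.4 = 0.6112;  α = 0.3888.
Bypass flow = 0.3888×2785 = 1082.7 kg/s.

1083 kg/s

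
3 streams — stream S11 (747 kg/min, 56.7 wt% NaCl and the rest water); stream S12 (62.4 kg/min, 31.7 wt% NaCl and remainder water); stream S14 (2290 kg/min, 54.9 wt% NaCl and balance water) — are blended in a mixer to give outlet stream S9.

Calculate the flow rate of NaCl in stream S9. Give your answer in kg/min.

1701 kg/min

NaCl out = NaCl in = 747×0.567 + 62.4×0.317 + 2290×0.549 = 1700.5 kg/min.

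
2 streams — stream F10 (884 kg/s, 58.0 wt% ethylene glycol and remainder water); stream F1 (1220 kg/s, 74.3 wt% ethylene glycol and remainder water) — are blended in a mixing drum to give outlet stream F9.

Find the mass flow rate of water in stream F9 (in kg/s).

684.8 kg/s

water out = water in = 884×0.420 + 1220×0.257 = 684.82 kg/s.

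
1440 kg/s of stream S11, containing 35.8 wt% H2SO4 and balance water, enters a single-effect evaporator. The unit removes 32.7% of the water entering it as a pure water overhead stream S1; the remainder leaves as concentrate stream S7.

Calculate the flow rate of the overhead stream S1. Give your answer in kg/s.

302.3 kg/s

water entering = 1440×0.642 = 924.48 kg/s; overhead removed = 0.327×924.48 = 302.3 kg/s.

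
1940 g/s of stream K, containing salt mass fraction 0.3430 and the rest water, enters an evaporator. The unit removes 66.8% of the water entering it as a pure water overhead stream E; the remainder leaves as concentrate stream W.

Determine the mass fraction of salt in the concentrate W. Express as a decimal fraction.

0.6113

salt is not removed: 1940×0.343 = 665.42 g/s of salt enters W.
water entering = 1940×0.657 = 1274.6 g/s; overhead removed = 0.668×1274.6 = 851.42 g/s.
Concentrate = 1940 − 851.42 = 1088.6 g/s.
Mass fraction = 665.42/1088.6 = 0.6113.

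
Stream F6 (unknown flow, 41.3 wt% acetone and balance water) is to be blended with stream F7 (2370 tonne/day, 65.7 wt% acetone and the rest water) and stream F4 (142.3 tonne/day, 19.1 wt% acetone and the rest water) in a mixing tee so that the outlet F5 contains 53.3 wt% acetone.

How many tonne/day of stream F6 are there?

2043 tonne/day

Let F6 be the unknown flow. Total out = 2512.3 + F6.
acetone balance: 1584.3 + 0.413·F6 = 0.533·(2512.3 + F6)
(0.413 − 0.533)·F6 = 0.533×2512.3 − 1584.3 = -245.21
F6 = -245.21 / -0.120 = 2043.4 tonne/day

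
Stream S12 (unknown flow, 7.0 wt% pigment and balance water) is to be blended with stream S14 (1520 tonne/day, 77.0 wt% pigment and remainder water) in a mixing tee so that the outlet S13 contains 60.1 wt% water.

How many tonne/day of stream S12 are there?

Let S12 be the unknown flow. Total out = 1520 + S12.
water balance: 349.6 + 0.930·S12 = 0.601·(1520 + S12)
(0.930 − 0.601)·S12 = 0.601×1520 − 349.6 = 563.92
S12 = 563.92 / 0.329 = 1714 tonne/day

1714 tonne/day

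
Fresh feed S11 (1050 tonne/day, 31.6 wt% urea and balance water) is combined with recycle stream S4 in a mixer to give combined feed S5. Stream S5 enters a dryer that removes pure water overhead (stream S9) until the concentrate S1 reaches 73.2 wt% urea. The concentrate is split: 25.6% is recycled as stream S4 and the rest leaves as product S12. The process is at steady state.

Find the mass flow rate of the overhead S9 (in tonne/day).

596.7 tonne/day

Overall urea balance (none leaves overhead): urea in fresh feed = urea in product, i.e. 1050×0.316 = (1−0.256)·S1·0.732.
S1 = 331.8/(0.732×0.744) = 609.25 tonne/day.
Recycle S4 = 0.256×609.25 = 155.97 tonne/day.
Combined feed S5 = 1050 + 155.97 = 1206 tonne/day.
Overhead S9 = S5 − S1 = 1206 − 609.25 = 596.72 tonne/day.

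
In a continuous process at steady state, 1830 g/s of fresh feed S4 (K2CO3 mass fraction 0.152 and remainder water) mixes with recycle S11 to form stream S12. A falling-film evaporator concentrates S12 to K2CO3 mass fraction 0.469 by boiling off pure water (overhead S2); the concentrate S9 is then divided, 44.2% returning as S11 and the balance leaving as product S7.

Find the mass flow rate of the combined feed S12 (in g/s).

2300 g/s

Overall K2CO3 balance (none leaves overhead): K2CO3 in fresh feed = K2CO3 in product, i.e. 1830×0.152 = (1−0.442)·S9·0.469.
S9 = 278.16/(0.469×0.558) = 1062.9 g/s.
Recycle S11 = 0.442×1062.9 = 469.8 g/s.
Combined feed S12 = 1830 + 469.8 = 2299.8 g/s.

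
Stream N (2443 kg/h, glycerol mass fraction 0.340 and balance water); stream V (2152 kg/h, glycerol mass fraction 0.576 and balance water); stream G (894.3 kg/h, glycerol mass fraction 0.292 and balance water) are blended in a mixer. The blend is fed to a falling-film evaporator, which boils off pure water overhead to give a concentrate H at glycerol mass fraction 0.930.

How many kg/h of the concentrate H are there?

glycerol entering = 2443×0.340 + 2152×0.576 + 894.3×0.292 = 2331.3 kg/h.
All glycerol reports to H, so H = 2331.3/0.930 = 2506.8 kg/h.

2507 kg/h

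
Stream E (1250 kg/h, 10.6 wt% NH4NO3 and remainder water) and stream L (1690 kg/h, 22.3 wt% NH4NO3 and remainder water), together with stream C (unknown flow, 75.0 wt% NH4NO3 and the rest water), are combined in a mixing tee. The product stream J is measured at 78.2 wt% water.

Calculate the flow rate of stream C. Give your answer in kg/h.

247.3 kg/h

Let C be the unknown flow. Total out = 2940 + C.
water balance: 2430.6 + 0.250·C = 0.782·(2940 + C)
(0.250 − 0.782)·C = 0.782×2940 − 2430.6 = -131.55
C = -131.55 / -0.532 = 247.27 kg/h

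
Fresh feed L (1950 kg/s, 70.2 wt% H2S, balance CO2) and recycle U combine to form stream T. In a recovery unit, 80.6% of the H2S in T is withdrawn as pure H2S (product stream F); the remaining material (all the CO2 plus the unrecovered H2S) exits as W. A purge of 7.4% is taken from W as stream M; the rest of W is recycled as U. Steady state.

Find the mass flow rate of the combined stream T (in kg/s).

CO2 enters only via L and leaves only via the purge: 1950×0.298 = 0.074×(CO2 in W), and the recovery unit passes all CO2, so CO2 in T = CO2 in W = 7852.7 kg/s.
H2S in T: m_A = 1950×0.702 + (1−0.074)·(1−0.806)·m_A, so m_A = 1368.9/0.8204 = 1668.7 kg/s.
T = 1668.7 + 7852.7 = 9521.4 kg/s.

9521 kg/s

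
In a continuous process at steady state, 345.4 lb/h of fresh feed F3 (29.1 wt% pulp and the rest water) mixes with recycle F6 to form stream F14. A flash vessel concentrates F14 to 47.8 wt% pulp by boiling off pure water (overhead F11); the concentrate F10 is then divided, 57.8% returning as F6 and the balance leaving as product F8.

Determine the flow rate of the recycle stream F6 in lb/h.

Overall pulp balance (none leaves overhead): pulp in fresh feed = pulp in product, i.e. 345.4×0.291 = (1−0.578)·F10·0.478.
F10 = 100.51/(0.478×0.422) = 498.28 lb/h.
Recycle F6 = 0.578×498.28 = 288.01 lb/h.

288 lb/h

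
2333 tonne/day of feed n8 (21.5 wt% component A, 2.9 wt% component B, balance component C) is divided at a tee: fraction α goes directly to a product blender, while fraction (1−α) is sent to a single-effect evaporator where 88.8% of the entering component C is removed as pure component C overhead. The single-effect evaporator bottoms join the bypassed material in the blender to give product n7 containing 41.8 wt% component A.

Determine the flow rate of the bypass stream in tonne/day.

645.3 tonne/day

All 2333×0.215 = 501.59 tonne/day of component A reaches n7, so n7 = 501.59/0.418 = 1200 tonne/day and vapour = 1133 tonne/day.
The evaporator receives (1−α)·2333 of feed at 0.756 component C and removes 0.888 of that component C:
0.888×0.756×(1−α)×2333 = 1133
(1−α) = 1133/1566.2 = 0.7234;  α = 0.2766.
Bypass flow = 0.2766×2333 = 645.28 tonne/day.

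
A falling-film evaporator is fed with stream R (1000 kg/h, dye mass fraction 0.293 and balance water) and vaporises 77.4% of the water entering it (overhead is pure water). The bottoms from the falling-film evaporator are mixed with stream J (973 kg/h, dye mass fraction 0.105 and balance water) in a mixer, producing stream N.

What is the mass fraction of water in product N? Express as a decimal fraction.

Vapour removed = 0.774×0.707×1000 = 547.22 kg/h; concentrate = 452.78 kg/h.
water reaching the mixer = 159.78 (from concentrate) + 973×0.895 = 1030.6 kg/h.
Product flow = 452.78 + 973 = 1425.8 kg/h; water fraction = 0.723.

0.723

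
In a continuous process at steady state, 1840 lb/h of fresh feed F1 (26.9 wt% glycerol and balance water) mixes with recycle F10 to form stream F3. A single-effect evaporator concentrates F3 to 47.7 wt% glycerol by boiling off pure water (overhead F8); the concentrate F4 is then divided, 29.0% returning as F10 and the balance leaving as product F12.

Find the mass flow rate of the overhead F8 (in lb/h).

802.3 lb/h

Overall glycerol balance (none leaves overhead): glycerol in fresh feed = glycerol in product, i.e. 1840×0.269 = (1−0.290)·F4·0.477.
F4 = 494.96/(0.477×0.710) = 1461.5 lb/h.
Recycle F10 = 0.290×1461.5 = 423.83 lb/h.
Combined feed F3 = 1840 + 423.83 = 2263.8 lb/h.
Overhead F8 = F3 − F4 = 2263.8 − 1461.5 = 802.35 lb/h.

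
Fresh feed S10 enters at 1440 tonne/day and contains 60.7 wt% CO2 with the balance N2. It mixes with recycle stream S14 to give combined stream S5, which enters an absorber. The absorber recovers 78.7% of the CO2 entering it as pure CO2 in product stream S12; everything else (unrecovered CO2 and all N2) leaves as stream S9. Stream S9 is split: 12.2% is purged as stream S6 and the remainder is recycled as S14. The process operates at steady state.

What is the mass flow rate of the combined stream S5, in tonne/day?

N2 enters only via S10 and leaves only via the purge: 1440×0.393 = 0.122×(N2 in S9), and the absorber passes all N2, so N2 in S5 = N2 in S9 = 4638.7 tonne/day.
CO2 in S5: m_A = 1440×0.607 + (1−0.122)·(1−0.787)·m_A, so m_A = 874.08/0.8130 = 1075.1 tonne/day.
S5 = 1075.1 + 4638.7 = 5713.8 tonne/day.

5714 tonne/day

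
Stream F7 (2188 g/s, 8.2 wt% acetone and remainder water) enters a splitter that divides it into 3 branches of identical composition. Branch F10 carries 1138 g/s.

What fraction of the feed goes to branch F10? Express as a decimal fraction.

Fraction to F10 = 1138/2188 = 0.5201.

0.520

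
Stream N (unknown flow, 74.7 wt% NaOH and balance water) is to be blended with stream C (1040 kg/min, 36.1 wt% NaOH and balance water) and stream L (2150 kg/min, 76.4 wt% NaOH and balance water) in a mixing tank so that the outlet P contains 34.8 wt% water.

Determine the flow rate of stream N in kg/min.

Let N be the unknown flow. Total out = 3190 + N.
water balance: 1172 + 0.253·N = 0.348·(3190 + N)
(0.253 − 0.348)·N = 0.348×3190 − 1172 = -61.84
N = -61.84 / -0.095 = 650.95 kg/min

650.9 kg/min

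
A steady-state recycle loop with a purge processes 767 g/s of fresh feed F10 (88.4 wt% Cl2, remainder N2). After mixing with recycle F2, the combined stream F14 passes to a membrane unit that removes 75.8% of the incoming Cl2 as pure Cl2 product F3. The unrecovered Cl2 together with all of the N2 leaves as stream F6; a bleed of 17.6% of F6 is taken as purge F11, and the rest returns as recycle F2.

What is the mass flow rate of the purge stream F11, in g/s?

N2 enters only via F10 and leaves only via the purge: 767×0.116 = 0.176×(N2 in F6), and the membrane unit passes all N2, so N2 in F14 = N2 in F6 = 505.52 g/s.
Cl2 in F14: m_A = 767×0.884 + (1−0.176)·(1−0.758)·m_A, so m_A = 678.03/0.8006 = 846.91 g/s.
F6 = (1−0.758)×846.91 + 505.52 = 710.47 g/s.
Purge F11 = 0.176×710.47 = 125.04 g/s.

125 g/s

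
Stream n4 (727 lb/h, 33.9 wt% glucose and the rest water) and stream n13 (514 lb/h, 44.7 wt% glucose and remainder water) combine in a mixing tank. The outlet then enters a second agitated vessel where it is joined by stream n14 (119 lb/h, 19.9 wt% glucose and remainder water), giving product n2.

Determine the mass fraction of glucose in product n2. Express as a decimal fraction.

0.3676

Overall, product flow = 1360 lb/h.
glucose in = 727×0.339 + 514×0.447 + 119×0.199 = 499.89 lb/h.
glucose fraction in n2 = 0.3676.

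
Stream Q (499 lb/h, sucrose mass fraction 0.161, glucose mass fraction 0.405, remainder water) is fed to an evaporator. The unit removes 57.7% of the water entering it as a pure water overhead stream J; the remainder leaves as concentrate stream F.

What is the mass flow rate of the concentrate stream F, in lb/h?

374 lb/h

water entering = 499×0.434 = 216.57 lb/h; overhead removed = 0.577×216.57 = 124.96 lb/h.
Concentrate = 499 − 124.96 = 374.04 lb/h.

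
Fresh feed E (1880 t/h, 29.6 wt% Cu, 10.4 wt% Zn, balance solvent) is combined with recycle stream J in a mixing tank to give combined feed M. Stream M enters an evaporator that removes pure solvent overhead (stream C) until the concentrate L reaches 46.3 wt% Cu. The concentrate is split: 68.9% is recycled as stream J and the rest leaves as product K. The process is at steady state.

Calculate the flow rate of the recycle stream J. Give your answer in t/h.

Overall Cu balance (none leaves overhead): Cu in fresh feed = Cu in product, i.e. 1880×0.296 = (1−0.689)·L·0.463.
L = 556.48/(0.463×0.311) = 3864.6 t/h.
Recycle J = 0.689×3864.6 = 2662.7 t/h.

2663 t/h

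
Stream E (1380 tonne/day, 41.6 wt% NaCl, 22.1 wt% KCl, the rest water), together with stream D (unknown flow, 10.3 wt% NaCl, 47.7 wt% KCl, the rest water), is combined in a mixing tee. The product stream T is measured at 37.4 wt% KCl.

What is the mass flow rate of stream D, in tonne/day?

2050 tonne/day

Let D be the unknown flow. Total out = 1380 + D.
KCl balance: 304.98 + 0.477·D = 0.374·(1380 + D)
(0.477 − 0.374)·D = 0.374×1380 − 304.98 = 211.14
D = 211.14 / 0.103 = 2049.9 tonne/day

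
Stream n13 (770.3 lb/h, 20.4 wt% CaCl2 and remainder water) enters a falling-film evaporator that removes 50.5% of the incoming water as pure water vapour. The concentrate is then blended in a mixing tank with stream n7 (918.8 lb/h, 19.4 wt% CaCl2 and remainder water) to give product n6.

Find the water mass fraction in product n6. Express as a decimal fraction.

Vapour removed = 0.505×0.796×770.3 = 309.65 lb/h; concentrate = 460.65 lb/h.
water reaching the mixer = 303.51 (from concentrate) + 918.8×0.806 = 1044.1 lb/h.
Product flow = 460.65 + 918.8 = 1379.5 lb/h; water fraction = 0.7569.

0.7569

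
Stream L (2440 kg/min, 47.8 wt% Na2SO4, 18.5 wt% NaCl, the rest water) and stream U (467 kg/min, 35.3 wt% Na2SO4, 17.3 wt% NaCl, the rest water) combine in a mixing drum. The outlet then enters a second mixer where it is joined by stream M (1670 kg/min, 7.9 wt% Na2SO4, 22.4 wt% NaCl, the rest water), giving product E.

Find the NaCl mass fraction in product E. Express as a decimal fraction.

Overall, product flow = 4577 kg/min.
NaCl in = 2440×0.185 + 467×0.173 + 1670×0.224 = 906.27 kg/min.
NaCl fraction in E = 0.1980.

0.1980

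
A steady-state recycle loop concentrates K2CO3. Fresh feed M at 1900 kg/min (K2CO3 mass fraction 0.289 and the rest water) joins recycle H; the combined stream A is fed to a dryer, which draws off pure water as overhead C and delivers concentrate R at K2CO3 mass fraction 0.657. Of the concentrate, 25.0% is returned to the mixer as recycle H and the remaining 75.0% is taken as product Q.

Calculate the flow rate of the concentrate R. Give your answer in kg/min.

1114 kg/min

Overall K2CO3 balance (none leaves overhead): K2CO3 in fresh feed = K2CO3 in product, i.e. 1900×0.289 = (1−0.250)·R·0.657.
R = 549.1/(0.657×0.750) = 1114.4 kg/min.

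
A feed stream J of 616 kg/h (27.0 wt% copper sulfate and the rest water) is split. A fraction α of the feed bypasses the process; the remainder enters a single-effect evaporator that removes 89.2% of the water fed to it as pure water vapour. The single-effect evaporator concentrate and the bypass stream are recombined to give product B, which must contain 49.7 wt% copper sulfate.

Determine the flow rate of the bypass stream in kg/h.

183.9 kg/h

All 616×0.270 = 166.32 kg/h of copper sulfate reaches B, so B = 166.32/0.497 = 334.65 kg/h and vapour = 281.35 kg/h.
The evaporator receives (1−α)·616 of feed at 0.730 water and removes 0.892 of that water:
0.892×0.730×(1−α)×616 = 281.35
(1−α) = 281.35/401.11 = 0.7014;  α = 0.2986.
Bypass flow = 0.2986×616 = 183.92 kg/h.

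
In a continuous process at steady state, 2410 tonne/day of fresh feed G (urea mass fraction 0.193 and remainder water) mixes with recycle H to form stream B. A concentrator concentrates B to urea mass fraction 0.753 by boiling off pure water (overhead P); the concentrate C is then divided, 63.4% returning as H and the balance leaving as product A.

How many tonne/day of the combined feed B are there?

3480 tonne/day

Overall urea balance (none leaves overhead): urea in fresh feed = urea in product, i.e. 2410×0.193 = (1−0.634)·C·0.753.
C = 465.13/(0.753×0.366) = 1687.7 tonne/day.
Recycle H = 0.634×1687.7 = 1070 tonne/day.
Combined feed B = 2410 + 1070 = 3480 tonne/day.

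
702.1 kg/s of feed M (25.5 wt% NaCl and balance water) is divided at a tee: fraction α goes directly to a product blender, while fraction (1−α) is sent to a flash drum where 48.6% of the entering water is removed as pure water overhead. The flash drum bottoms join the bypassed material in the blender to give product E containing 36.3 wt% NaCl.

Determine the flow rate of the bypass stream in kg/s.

All 702.1×0.255 = 179.04 kg/s of NaCl reaches E, so E = 179.04/0.363 = 493.21 kg/s and vapour = 208.89 kg/s.
The evaporator receives (1−α)·702.1 of feed at 0.745 water and removes 0.486 of that water:
0.486×0.745×(1−α)×702.1 = 208.89
(1−α) = 208.89/254.21 = 0.8217;  α = 0.1783.
Bypass flow = 0.1783×702.1 = 125.17 kg/s.

125.2 kg/s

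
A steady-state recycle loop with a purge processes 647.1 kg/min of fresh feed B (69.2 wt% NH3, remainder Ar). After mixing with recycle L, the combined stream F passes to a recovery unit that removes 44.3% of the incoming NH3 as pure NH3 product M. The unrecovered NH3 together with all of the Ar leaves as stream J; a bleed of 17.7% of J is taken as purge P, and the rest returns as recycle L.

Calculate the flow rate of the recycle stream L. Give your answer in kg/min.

Ar enters only via B and leaves only via the purge: 647.1×0.308 = 0.177×(Ar in J), and the recovery unit passes all Ar, so Ar in F = Ar in J = 1126 kg/min.
NH3 in F: m_A = 647.1×0.692 + (1−0.177)·(1−0.443)·m_A, so m_A = 447.79/0.5416 = 826.81 kg/min.
J = (1−0.443)×826.81 + 1126 = 1586.6 kg/min.
Recycle L = (1−0.177)×1586.6 = 1305.7 kg/min.

1306 kg/min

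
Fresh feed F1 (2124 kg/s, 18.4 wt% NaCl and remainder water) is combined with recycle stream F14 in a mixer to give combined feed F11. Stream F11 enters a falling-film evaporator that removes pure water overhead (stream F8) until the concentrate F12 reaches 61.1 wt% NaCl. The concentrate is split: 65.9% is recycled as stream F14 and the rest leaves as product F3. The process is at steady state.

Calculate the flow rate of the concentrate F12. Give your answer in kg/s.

Overall NaCl balance (none leaves overhead): NaCl in fresh feed = NaCl in product, i.e. 2124×0.184 = (1−0.659)·F12·0.611.
F12 = 390.82/(0.611×0.341) = 1875.8 kg/s.

1876 kg/s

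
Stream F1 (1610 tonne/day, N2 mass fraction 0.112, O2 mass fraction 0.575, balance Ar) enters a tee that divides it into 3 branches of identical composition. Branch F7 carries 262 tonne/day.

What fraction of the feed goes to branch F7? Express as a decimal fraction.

0.163

Fraction to F7 = 262/1610 = 0.1627.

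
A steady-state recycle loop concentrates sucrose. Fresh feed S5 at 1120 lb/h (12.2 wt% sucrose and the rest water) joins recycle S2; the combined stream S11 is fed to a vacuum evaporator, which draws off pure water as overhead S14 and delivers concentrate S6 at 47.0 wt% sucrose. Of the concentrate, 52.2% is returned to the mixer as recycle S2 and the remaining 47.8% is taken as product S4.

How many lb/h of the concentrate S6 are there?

Overall sucrose balance (none leaves overhead): sucrose in fresh feed = sucrose in product, i.e. 1120×0.122 = (1−0.522)·S6·0.470.
S6 = 136.64/(0.470×0.478) = 608.21 lb/h.

608.2 lb/h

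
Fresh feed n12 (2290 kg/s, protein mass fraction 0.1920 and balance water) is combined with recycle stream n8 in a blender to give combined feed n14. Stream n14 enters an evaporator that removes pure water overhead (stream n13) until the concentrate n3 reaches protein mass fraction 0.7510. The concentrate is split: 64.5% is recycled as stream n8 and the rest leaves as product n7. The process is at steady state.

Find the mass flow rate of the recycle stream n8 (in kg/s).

1064 kg/s

Overall protein balance (none leaves overhead): protein in fresh feed = protein in product, i.e. 2290×0.192 = (1−0.645)·n3·0.751.
n3 = 439.68/(0.751×0.355) = 1649.2 kg/s.
Recycle n8 = 0.645×1649.2 = 1063.7 kg/s.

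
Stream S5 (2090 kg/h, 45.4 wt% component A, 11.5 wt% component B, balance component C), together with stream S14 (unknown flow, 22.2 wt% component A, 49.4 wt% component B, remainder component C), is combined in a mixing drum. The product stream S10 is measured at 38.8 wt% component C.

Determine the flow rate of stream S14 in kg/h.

864.1 kg/h

Let S14 be the unknown flow. Total out = 2090 + S14.
component C balance: 900.79 + 0.284·S14 = 0.388·(2090 + S14)
(0.284 − 0.388)·S14 = 0.388×2090 − 900.79 = -89.87
S14 = -89.87 / -0.104 = 864.13 kg/h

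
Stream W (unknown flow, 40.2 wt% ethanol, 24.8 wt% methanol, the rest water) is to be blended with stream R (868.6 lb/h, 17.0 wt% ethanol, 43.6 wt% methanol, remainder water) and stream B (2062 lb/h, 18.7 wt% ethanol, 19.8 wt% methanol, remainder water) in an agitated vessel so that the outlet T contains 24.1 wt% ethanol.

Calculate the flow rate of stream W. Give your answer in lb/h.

Let W be the unknown flow. Total out = 2930.6 + W.
ethanol balance: 533.26 + 0.402·W = 0.241·(2930.6 + W)
(0.402 − 0.241)·W = 0.241×2930.6 − 533.26 = 173.02
W = 173.02 / 0.161 = 1074.6 lb/h

1075 lb/h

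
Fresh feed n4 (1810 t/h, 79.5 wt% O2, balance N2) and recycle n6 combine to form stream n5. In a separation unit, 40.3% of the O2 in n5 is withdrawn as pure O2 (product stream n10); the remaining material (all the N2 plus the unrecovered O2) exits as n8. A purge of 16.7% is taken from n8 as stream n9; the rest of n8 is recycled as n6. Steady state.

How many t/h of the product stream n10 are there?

1154 t/h

O2 in n5: m_A = 1810×0.795 + (1−0.167)·(1−0.403)·m_A, so m_A = 1439/0.5027 = 2862.4 t/h.
Product n10 = 0.403×2862.4 = 1153.6 t/h.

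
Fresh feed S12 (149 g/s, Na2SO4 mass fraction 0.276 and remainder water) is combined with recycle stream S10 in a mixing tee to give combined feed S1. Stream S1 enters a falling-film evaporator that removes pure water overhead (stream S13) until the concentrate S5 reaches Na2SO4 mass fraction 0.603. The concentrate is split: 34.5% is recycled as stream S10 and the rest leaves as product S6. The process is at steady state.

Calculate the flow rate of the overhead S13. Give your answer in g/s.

80.8 g/s

Overall Na2SO4 balance (none leaves overhead): Na2SO4 in fresh feed = Na2SO4 in product, i.e. 149×0.276 = (1−0.345)·S5·0.603.
S5 = 41.124/(0.603×0.655) = 104.12 g/s.
Recycle S10 = 0.345×104.12 = 35.922 g/s.
Combined feed S1 = 149 + 35.922 = 184.92 g/s.
Overhead S13 = S1 − S5 = 184.92 − 104.12 = 80.801 g/s.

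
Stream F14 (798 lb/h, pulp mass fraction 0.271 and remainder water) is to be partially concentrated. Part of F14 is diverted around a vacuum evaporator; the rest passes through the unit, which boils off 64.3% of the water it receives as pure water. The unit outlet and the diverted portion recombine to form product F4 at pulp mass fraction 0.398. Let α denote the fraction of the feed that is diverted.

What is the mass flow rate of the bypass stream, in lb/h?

254.8 lb/h

All 798×0.271 = 216.26 lb/h of pulp reaches F4, so F4 = 216.26/0.398 = 543.36 lb/h and vapour = 254.64 lb/h.
The evaporator receives (1−α)·798 of feed at 0.729 water and removes 0.643 of that water:
0.643×0.729×(1−α)×798 = 254.64
(1−α) = 254.64/374.06 = 0.6807;  α = 0.3193.
Bypass flow = 0.3193×798 = 254.77 lb/h.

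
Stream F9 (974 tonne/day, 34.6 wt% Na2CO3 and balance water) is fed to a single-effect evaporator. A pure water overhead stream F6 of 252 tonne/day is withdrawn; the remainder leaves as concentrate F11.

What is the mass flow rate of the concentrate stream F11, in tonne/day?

722 tonne/day

Concentrate = 974 − 252 = 722 tonne/day.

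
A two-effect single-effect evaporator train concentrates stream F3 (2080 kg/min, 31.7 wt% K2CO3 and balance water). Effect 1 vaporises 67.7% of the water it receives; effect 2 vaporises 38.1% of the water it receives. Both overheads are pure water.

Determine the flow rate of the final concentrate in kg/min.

water in feed = 2080×0.683 = 1420.6 kg/min.
After stage 1: water left = (1−0.677)×1420.6 = 458.87; stream total = 1118.2 kg/min.
After stage 2: water left = (1−0.381)×458.87 = 284.04; final concentrate = 943.4 kg/min.

943.4 kg/min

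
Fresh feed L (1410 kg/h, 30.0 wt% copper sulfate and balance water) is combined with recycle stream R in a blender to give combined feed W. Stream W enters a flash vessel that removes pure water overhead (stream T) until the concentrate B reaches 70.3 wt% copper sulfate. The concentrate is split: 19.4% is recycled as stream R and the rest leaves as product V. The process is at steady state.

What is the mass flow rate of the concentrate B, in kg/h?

Overall copper sulfate balance (none leaves overhead): copper sulfate in fresh feed = copper sulfate in product, i.e. 1410×0.300 = (1−0.194)·B·0.703.
B = 423/(0.703×0.806) = 746.53 kg/h.

746.5 kg/h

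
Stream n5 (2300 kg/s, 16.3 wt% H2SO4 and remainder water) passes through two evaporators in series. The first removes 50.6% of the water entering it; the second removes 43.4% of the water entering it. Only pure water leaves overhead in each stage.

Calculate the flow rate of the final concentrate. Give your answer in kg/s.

water in feed = 2300×0.837 = 1925.1 kg/s.
After stage 1: water left = (1−0.506)×1925.1 = 951; stream total = 1325.9 kg/s.
After stage 2: water left = (1−0.434)×951 = 538.27; final concentrate = 913.17 kg/s.

913.2 kg/s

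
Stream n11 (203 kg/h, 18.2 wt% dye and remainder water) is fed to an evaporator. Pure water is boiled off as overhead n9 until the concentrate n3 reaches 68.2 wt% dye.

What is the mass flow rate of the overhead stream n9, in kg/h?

148.8 kg/h

dye is conserved: 203×0.182 = 36.946 kg/h all reports to the concentrate.
Concentrate = 36.946/(target fraction) = 54.173 kg/h.
Overhead = 203 − 54.173 = 148.83 kg/h.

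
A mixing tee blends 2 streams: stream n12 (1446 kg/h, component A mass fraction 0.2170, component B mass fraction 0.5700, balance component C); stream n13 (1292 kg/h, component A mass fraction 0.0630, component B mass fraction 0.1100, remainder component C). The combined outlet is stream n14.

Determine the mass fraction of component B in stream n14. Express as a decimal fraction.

0.3529

Total flow out = 1446 + 1292 = 2738 kg/h.
component B in = 1446×0.570 + 1292×0.110 = 966.34 kg/h.
component B mass fraction in n14 = 966.34/2738 = 0.3529.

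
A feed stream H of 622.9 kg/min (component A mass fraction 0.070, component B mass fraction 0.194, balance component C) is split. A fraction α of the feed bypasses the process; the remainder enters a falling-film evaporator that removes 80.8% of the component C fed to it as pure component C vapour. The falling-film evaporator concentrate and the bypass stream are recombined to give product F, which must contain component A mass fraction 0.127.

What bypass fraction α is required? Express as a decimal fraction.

0.245

All 622.9×0.070 = 43.603 kg/min of component A reaches F, so F = 43.603/0.127 = 343.33 kg/min and vapour = 279.57 kg/min.
The evaporator receives (1−α)·622.9 of feed at 0.736 component C and removes 0.808 of that component C:
0.808×0.736×(1−α)×622.9 = 279.57
(1−α) = 279.57/370.43 = 0.7547;  α = 0.2453.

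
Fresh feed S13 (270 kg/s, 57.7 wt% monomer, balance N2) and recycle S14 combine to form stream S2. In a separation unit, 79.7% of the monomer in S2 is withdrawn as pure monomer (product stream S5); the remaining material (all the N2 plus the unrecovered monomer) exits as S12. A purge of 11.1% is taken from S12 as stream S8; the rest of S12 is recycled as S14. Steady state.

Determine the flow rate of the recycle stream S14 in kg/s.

N2 enters only via S13 and leaves only via the purge: 270×0.423 = 0.111×(N2 in S12), and the separation unit passes all N2, so N2 in S2 = N2 in S12 = 1028.9 kg/s.
monomer in S2: m_A = 270×0.577 + (1−0.111)·(1−0.797)·m_A, so m_A = 155.79/0.8195 = 190.1 kg/s.
S12 = (1−0.797)×190.1 + 1028.9 = 1067.5 kg/s.
Recycle S14 = (1−0.111)×1067.5 = 949.01 kg/s.

949 kg/s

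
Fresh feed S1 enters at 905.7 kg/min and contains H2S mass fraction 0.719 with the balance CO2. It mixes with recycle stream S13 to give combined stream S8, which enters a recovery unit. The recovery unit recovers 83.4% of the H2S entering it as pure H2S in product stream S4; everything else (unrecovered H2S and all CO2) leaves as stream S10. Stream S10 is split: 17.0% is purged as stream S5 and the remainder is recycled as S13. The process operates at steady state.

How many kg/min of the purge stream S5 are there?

CO2 enters only via S1 and leaves only via the purge: 905.7×0.281 = 0.170×(CO2 in S10), and the recovery unit passes all CO2, so CO2 in S8 = CO2 in S10 = 1497.1 kg/min.
H2S in S8: m_A = 905.7×0.719 + (1−0.170)·(1−0.834)·m_A, so m_A = 651.2/0.8622 = 755.26 kg/min.
S10 = (1−0.834)×755.26 + 1497.1 = 1622.4 kg/min.
Purge S5 = 0.170×1622.4 = 275.82 kg/min.

275.8 kg/min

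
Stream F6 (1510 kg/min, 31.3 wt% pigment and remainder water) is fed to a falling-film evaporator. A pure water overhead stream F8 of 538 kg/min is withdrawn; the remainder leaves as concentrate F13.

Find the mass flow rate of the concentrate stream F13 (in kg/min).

972 kg/min

Concentrate = 1510 − 538 = 972 kg/min.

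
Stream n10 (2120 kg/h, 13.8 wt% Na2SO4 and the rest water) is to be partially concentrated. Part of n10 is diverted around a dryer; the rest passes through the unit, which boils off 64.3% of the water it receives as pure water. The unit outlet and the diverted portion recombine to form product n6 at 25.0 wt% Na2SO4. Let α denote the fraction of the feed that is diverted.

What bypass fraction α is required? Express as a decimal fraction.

All 2120×0.138 = 292.56 kg/h of Na2SO4 reaches n6, so n6 = 292.56/0.250 = 1170.2 kg/h and vapour = 949.76 kg/h.
The evaporator receives (1−α)·2120 of feed at 0.862 water and removes 0.643 of that water:
0.643×0.862×(1−α)×2120 = 949.76
(1−α) = 949.76/1175 = 0.8083;  α = 0.1917.

0.192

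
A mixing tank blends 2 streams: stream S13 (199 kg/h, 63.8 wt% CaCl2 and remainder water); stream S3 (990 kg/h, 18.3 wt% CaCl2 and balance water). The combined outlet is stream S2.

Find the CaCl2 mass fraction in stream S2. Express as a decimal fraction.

Total flow out = 199 + 990 = 1189 kg/h.
CaCl2 in = 199×0.638 + 990×0.183 = 308.13 kg/h.
CaCl2 mass fraction in S2 = 308.13/1189 = 0.259.

0.259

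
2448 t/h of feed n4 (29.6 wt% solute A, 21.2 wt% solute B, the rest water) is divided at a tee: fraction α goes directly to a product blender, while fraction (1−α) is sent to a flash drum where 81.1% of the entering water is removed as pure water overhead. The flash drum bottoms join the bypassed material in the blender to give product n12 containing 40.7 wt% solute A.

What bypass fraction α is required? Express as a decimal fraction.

0.316

All 2448×0.296 = 724.61 t/h of solute A reaches n12, so n12 = 724.61/0.407 = 1780.4 t/h and vapour = 667.64 t/h.
The evaporator receives (1−α)·2448 of feed at 0.492 water and removes 0.811 of that water:
0.811×0.492×(1−α)×2448 = 667.64
(1−α) = 667.64/976.78 = 0.6835;  α = 0.3165.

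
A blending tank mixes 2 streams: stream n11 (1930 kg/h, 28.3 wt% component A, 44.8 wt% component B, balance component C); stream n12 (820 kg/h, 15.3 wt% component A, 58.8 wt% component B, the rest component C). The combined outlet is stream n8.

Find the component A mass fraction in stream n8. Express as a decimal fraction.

Total flow out = 1930 + 820 = 2750 kg/h.
component A in = 1930×0.283 + 820×0.153 = 671.65 kg/h.
component A mass fraction in n8 = 671.65/2750 = 0.2442.

0.2442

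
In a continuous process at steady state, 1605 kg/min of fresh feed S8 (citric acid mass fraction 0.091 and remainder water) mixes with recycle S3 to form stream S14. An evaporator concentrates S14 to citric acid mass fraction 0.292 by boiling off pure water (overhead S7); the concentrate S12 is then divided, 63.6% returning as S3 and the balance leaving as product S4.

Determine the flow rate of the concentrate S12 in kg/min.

Overall citric acid balance (none leaves overhead): citric acid in fresh feed = citric acid in product, i.e. 1605×0.091 = (1−0.636)·S12·0.292.
S12 = 146.06/(0.292×0.364) = 1374.1 kg/min.

1374 kg/min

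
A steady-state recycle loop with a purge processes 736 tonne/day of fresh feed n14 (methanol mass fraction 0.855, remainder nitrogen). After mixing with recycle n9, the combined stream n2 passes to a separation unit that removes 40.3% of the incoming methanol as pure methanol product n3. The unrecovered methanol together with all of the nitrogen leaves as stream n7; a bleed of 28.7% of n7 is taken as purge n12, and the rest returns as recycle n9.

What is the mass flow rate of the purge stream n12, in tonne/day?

294.4 tonne/day

nitrogen enters only via n14 and leaves only via the purge: 736×0.145 = 0.287×(nitrogen in n7), and the separation unit passes all nitrogen, so nitrogen in n2 = nitrogen in n7 = 371.85 tonne/day.
methanol in n2: m_A = 736×0.855 + (1−0.287)·(1−0.403)·m_A, so m_A = 629.28/0.5743 = 1095.7 tonne/day.
n7 = (1−0.403)×1095.7 + 371.85 = 1026 tonne/day.
Purge n12 = 0.287×1026 = 294.45 tonne/day.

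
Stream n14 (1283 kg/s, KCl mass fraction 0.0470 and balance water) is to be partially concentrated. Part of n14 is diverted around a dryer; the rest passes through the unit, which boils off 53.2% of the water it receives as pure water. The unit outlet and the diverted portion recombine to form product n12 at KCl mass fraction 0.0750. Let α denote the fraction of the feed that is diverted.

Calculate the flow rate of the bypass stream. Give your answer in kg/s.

All 1283×0.047 = 60.301 kg/s of KCl reaches n12, so n12 = 60.301/0.075 = 804.01 kg/s and vapour = 478.99 kg/s.
The evaporator receives (1−α)·1283 of feed at 0.953 water and removes 0.532 of that water:
0.532×0.953×(1−α)×1283 = 478.99
(1−α) = 478.99/650.48 = 0.7364;  α = 0.2636.
Bypass flow = 0.2636×1283 = 338.25 kg/s.

338.2 kg/s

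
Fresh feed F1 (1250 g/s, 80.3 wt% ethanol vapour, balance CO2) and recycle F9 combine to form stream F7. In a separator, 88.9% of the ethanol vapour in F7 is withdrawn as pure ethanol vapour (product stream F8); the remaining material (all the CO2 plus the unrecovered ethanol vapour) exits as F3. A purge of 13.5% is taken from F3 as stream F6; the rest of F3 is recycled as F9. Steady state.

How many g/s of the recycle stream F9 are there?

CO2 enters only via F1 and leaves only via the purge: 1250×0.197 = 0.135×(CO2 in F3), and the separator passes all CO2, so CO2 in F7 = CO2 in F3 = 1824.1 g/s.
ethanol vapour in F7: m_A = 1250×0.803 + (1−0.135)·(1−0.889)·m_A, so m_A = 1003.8/0.9040 = 1110.4 g/s.
F3 = (1−0.889)×1110.4 + 1824.1 = 1947.3 g/s.
Recycle F9 = (1−0.135)×1947.3 = 1684.4 g/s.

1684 g/s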